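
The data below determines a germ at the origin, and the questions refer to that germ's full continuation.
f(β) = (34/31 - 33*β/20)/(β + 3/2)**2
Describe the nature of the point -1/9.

The point is a regular point.

Denominator factors: β + 3/2 = 25/18 at β = -1/9 — none vanishes.
So the germ continues analytically to -1/9.


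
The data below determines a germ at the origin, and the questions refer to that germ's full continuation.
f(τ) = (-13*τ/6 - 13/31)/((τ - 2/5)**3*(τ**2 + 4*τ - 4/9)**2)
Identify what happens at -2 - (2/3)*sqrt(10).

The denominator factor τ**2 + 4*τ - 4/9 vanishes at -2 - (2/3)*sqrt(10) and appears to the power 2; the numerator there equals 364/93 + (13/9)*sqrt(10), nonzero, and no other factor vanishes.
Hence a pole whose order is the multiplicity, 2.

The point is a pole of order 2.


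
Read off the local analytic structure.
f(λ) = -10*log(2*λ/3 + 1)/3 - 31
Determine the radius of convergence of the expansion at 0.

Branch term (-10/3)*log(1 - λ/(-3/2)): its argument vanishes at λ = -3/2, a logarithmic branch point, modulus 3/2.
The radius of convergence is the smallest modulus among the singular points: 3/2.

The radius of convergence is 3/2.


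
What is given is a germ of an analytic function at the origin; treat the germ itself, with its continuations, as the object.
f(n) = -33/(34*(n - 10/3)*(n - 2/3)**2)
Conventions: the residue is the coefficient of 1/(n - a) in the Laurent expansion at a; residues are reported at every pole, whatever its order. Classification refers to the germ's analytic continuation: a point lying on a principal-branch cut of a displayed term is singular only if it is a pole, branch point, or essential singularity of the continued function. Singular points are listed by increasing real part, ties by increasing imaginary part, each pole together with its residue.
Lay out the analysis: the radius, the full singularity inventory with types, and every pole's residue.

Denominator factor (n - 10/3): pole of order 1 at 10/3, modulus 10/3.
Denominator factor (n - 2/3)^2: pole of order 2 at 2/3, modulus 2/3.
The radius of convergence is the smallest modulus among the singular points: 2/3.
At the order-2 pole 2/3 set g(n) = (n - (2/3))^2*f(n) = -33/(34*(n - 10/3)).
Order-2 pole: residue = g'(a); g'(2/3) = 297/2176, so the residue is 297/2176.
At the order-1 pole 10/3 set g(n) = (n - (10/3))*f(n) = -33/(34*(n - 2/3)**2).
Simple pole: residue = g(a) at a = 10/3, which is -297/2176.
List the singular points by increasing real part (a conjugate pair: the negative imaginary part first).

Radius of convergence at 0: 2/3.
At 2/3: a pole of order 2; residue 297/2176.
At 10/3: a pole of order 1; residue -297/2176.


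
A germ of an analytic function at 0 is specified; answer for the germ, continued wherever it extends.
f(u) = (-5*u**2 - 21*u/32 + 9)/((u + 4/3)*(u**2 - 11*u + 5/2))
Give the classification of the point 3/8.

The point is a regular point.

Denominator factors: u + 4/3 = 41/24 at u = 3/8; u**2 - 11*u + 5/2 = -95/64 at u = 3/8 — none vanishes.
So the germ continues analytically to 3/8.


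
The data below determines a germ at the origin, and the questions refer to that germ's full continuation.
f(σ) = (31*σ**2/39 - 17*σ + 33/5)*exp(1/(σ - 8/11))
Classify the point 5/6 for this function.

There is no denominator, hence no pole anywhere.
The essential point of exp(1/(σ - (8/11))) is 8/11, not 5/6.
So the germ continues analytically to 5/6.

The point is a regular point.


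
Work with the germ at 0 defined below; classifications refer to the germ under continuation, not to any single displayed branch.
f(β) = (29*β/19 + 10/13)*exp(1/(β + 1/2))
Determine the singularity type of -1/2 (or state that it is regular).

The exponent 1/(β - (-1/2)) has a pole at -1/2, so exp(1/(β - (-1/2))) takes every nonzero value near it: an essential singularity (not a pole of any order).

The point is an essential singularity.


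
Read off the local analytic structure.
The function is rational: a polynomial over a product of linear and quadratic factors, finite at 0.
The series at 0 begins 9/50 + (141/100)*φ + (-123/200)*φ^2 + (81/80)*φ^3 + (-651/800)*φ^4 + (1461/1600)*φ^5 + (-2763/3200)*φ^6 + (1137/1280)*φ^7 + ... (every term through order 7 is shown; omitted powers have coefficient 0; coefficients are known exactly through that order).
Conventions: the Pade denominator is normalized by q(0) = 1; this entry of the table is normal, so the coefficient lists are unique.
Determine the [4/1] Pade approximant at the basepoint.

Taylor coefficients needed (read off): a_0 = 9/50, a_1 = 141/100, a_2 = -123/200, a_3 = 81/80, a_4 = -651/800, a_5 = 1461/1600.
Write the denominator as Q(φ) = 1 + q1*φ. Requiring Q*f - P = O(φ^6) with deg P <= 4 kills the coefficients of φ^5..φ^5 in Q*f:
  φ^5: a_5 + q1*a_4 = 0, i.e. 1461/1600 + (-651/800)*q1 = 0.
Solving this linear system: q1 = 487/434.
The numerator is Q*f truncated at degree 4: P0 = a_0 = 9/50; P1 = a_1 + q1*a_0 = 1749/1085; P2 = a_2 + q1*a_1 = 5247/5425; P3 = a_3 + q1*a_2 = 1749/5425; P4 = a_4 + q1*a_3 = 1749/5425.

The Pade approximant has numerator coefficients [9/50, 1749/1085, 5247/5425, 1749/5425, 1749/5425]; denominator coefficients [1, 487/434].


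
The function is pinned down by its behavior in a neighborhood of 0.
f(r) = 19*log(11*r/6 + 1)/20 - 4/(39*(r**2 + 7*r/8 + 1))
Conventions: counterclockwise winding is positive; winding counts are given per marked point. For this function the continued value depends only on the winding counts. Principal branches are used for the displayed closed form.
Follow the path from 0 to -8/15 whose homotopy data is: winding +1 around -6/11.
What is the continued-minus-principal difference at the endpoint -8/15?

Continued minus principal equals (19/10)*pi*i.

The rational part is single-valued and drops out of the difference; each branch term changes only by its own monodromy.
(19/20)*log(1 - r/(-6/11)): each positive loop around -6/11 adds 2*pi*i to the log, so winding +1 contributes (19/20)*(1)*2*pi*i = (19/10)*pi*i.
Summing the contributions at r = -8/15 gives (19/10)*pi*i.


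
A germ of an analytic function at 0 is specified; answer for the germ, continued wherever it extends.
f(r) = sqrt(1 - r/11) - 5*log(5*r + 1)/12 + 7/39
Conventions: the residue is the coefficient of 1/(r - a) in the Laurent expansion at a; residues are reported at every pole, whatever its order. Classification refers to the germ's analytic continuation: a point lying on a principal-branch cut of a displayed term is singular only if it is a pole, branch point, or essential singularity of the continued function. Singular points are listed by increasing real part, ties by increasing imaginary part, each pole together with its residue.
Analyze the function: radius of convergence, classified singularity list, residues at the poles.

Branch term (-5/12)*log(1 - r/(-1/5)): its argument vanishes at r = -1/5, a logarithmic branch point, modulus 1/5.
Branch term (1)*sqrt(1 - r/(11)): its argument vanishes at r = 11, a square-root branch point, modulus 11.
The radius of convergence is the smallest modulus among the singular points: 1/5.
List the singular points by increasing real part (a conjugate pair: the negative imaginary part first).

Radius of convergence at 0: 1/5.
At -1/5: a logarithmic branch point.
At 11: an algebraic (square-root) branch point.


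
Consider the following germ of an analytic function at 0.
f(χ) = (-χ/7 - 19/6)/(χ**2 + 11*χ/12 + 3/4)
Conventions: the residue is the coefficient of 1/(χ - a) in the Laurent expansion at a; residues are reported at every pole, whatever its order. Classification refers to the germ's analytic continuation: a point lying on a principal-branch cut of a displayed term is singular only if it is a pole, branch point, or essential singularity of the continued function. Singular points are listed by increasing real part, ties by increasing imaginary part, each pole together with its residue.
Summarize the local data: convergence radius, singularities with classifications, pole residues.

Radius of convergence at 0: (1/2)*sqrt(3).
At (-11/24) - ((1/24)*sqrt(311))*i: a pole of order 1; residue (-1/14) - ((521/4354)*sqrt(311))*i.
At (-11/24) + ((1/24)*sqrt(311))*i: a pole of order 1; residue (-1/14) + ((521/4354)*sqrt(311))*i.


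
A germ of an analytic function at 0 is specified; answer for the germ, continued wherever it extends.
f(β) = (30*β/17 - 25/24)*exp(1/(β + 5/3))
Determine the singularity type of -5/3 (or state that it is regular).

The point is an essential singularity.

The exponent 1/(β - (-5/3)) has a pole at -5/3, so exp(1/(β - (-5/3))) takes every nonzero value near it: an essential singularity (not a pole of any order).


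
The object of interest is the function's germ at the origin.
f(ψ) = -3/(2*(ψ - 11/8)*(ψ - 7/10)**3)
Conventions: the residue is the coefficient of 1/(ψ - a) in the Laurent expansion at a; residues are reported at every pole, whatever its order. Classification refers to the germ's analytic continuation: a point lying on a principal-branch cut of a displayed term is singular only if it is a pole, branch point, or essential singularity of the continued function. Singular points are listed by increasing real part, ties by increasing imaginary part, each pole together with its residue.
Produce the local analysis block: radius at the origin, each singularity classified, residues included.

Denominator factor (ψ - 7/10)^3: pole of order 3 at 7/10, modulus 7/10.
Denominator factor (ψ - 11/8): pole of order 1 at 11/8, modulus 11/8.
The radius of convergence is the smallest modulus among the singular points: 7/10.
At the order-3 pole 7/10 set g(ψ) = (ψ - (7/10))^3*f(ψ) = -3/(2*(ψ - 11/8)).
Order-3 pole: residue = g''(a)/2; g''(7/10) = 64000/6561, so the residue is 32000/6561.
At the order-1 pole 11/8 set g(ψ) = (ψ - (11/8))*f(ψ) = -3/(2*(ψ - 7/10)**3).
Simple pole: residue = g(a) at a = 11/8, which is -32000/6561.
List the singular points by increasing real part (a conjugate pair: the negative imaginary part first).

Radius of convergence at 0: 7/10.
At 7/10: a pole of order 3; residue 32000/6561.
At 11/8: a pole of order 1; residue -32000/6561.


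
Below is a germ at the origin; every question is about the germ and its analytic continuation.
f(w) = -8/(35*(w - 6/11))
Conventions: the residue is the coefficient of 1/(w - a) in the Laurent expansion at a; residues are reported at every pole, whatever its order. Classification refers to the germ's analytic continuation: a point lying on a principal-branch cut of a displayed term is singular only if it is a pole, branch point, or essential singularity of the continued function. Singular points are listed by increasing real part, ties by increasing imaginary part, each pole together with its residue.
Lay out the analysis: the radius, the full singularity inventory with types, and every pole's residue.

Radius of convergence at 0: 6/11.
At 6/11: a pole of order 1; residue -8/35.

Denominator factor (w - 6/11): pole of order 1 at 6/11, modulus 6/11.
The radius of convergence is the smallest modulus among the singular points: 6/11.
At the order-1 pole 6/11 set g(w) = (w - (6/11))*f(w) = -8/35.
Simple pole: residue = g(a) at a = 6/11, which is -8/35.


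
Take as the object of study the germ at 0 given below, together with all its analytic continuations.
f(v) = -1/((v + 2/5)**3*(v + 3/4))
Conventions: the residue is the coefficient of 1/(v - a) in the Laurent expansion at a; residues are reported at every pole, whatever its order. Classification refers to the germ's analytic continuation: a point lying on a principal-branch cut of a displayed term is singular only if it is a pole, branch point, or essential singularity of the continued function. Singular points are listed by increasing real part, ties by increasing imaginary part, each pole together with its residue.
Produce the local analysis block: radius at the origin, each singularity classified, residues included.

Radius of convergence at 0: 2/5.
At -3/4: a pole of order 1; residue 8000/343.
At -2/5: a pole of order 3; residue -8000/343.

Denominator factor (v + 3/4): pole of order 1 at -3/4, modulus 3/4.
Denominator factor (v + 2/5)^3: pole of order 3 at -2/5, modulus 2/5.
The radius of convergence is the smallest modulus among the singular points: 2/5.
At the order-1 pole -3/4 set g(v) = (v - (-3/4))*f(v) = -1/(v + 2/5)**3.
Simple pole: residue = g(a) at a = -3/4, which is 8000/343.
At the order-3 pole -2/5 set g(v) = (v - (-2/5))^3*f(v) = -1/(v + 3/4).
Order-3 pole: residue = g''(a)/2; g''(-2/5) = -16000/343, so the residue is -8000/343.
List the singular points by increasing real part (a conjugate pair: the negative imaginary part first).


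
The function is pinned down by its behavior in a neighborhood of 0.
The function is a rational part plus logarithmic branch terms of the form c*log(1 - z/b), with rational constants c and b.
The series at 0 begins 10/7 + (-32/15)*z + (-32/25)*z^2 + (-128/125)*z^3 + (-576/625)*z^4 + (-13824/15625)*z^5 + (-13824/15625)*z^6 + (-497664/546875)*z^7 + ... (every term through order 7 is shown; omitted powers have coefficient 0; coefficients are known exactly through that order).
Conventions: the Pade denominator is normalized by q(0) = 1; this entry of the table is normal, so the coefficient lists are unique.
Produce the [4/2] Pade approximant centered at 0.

Taylor coefficients needed (read off): a_0 = 10/7, a_1 = -32/15, a_2 = -32/25, a_3 = -128/125, a_4 = -576/625, a_5 = -13824/15625, a_6 = -13824/15625.
Write the denominator as Q(z) = 1 + q1*z + q2*z^2. Requiring Q*f - P = O(z^7) with deg P <= 4 kills the coefficients of z^5..z^6 in Q*f:
  z^5: a_5 + q1*a_4 + q2*a_3 = 0, i.e. -13824/15625 + (-576/625)*q1 + (-128/125)*q2 = 0.
  z^6: a_6 + q1*a_5 + q2*a_4 = 0, i.e. -13824/15625 + (-13824/15625)*q1 + (-576/625)*q2 = 0.
Solving this linear system: q1 = -8/5, q2 = 72/125.
The numerator is Q*f truncated at degree 4: P0 = a_0 = 10/7; P1 = a_1 + q1*a_0 = -464/105; P2 = a_2 + q1*a_1 + q2*a_0 = 1552/525; P3 = a_3 + q1*a_2 + q2*a_1 = -128/625; P4 = a_4 + q1*a_3 + q2*a_2 = -64/3125.

The Pade approximant has numerator coefficients [10/7, -464/105, 1552/525, -128/625, -64/3125]; denominator coefficients [1, -8/5, 72/125].


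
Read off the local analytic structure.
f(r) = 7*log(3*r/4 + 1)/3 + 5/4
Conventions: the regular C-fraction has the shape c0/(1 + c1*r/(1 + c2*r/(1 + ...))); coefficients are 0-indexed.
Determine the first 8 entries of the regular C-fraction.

The regular C-fraction coefficients are [5/4, -7/5, 71/40, 15/568, 99/284, 71/660, 353/1320, 2673/19768].

Taylor coefficients (expand at 0): a_0 = 5/4, a_1 = 7/4, a_2 = -21/32, a_3 = 21/64, a_4 = -189/1024, a_5 = 567/5120, a_6 = -567/8192, a_7 = 729/16384.
c0 = a_0 = 5/4. Peel one level at a time: if S = 1 + c*r/S' with S'(0) = 1, then c is the r-coefficient of S and S' = c*r/(S - 1).
S_1 = c0/f = 1 + (-7/5)*r + (497/200)*r^2 + ...; c1 = -7/5.
S_2 = c1*r/(S_1 - 1) = 1 + (71/40)*r + (-3/64)*r^2 + ...; c2 = 71/40.
S_3 = c2*r/(S_2 - 1) = 1 + (15/568)*r + (-1485/161312)*r^2 + ...; c3 = 15/568.
S_4 = c3*r/(S_3 - 1) = 1 + (99/284)*r + (-3/80)*r^2 + ...; c4 = 99/284.
S_5 = c4*r/(S_4 - 1) = 1 + (71/660)*r + (-25063/871200)*r^2 + ...; c5 = 71/660.
S_6 = c5*r/(S_5 - 1) = 1 + (353/1320)*r + (-81/2240)*r^2 + ...; c6 = 353/1320.
S_7 = c6*r/(S_6 - 1) = 1 + (2673/19768)*r + ...; c7 = 2673/19768.


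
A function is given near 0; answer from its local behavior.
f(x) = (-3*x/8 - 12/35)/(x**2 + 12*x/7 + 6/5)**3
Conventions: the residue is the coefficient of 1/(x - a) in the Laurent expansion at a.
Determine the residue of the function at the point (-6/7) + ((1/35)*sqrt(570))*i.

The residue is ((12005/10535424)*sqrt(570))*i.

The factor x**2 + 12*x/7 + 6/5 splits as (x - a)(x - a') with a = (-6/7) + ((1/35)*sqrt(570))*i, a' = (-6/7) - ((1/35)*sqrt(570))*i. At the order-3 pole a set g(x) = (x - a)^3*f(x) = [-3*x/8 - 12/35] / (x - a')^3.
Order-3 pole: residue = g''(a)/2; g''((-6/7) + ((1/35)*sqrt(570))*i) = ((12005/5267712)*sqrt(570))*i, so the residue is ((12005/10535424)*sqrt(570))*i.


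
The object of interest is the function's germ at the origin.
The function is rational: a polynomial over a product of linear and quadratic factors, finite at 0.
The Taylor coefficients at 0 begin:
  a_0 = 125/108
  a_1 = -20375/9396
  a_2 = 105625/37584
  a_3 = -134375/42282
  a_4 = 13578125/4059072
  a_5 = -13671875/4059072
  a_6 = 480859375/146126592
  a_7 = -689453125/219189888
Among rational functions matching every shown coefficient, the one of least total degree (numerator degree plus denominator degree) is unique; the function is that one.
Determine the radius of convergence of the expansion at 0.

No rational of total degree below 3 reproduces all 8 coefficients; solving the [1/2] Pade equations on them gives f(ψ) = (5/3 - 10*ψ/29)/(ψ + 6/5)**2, whose expansion matches every shown term.
Denominator factor (ψ + 6/5)^2: pole of order 2 at -6/5, modulus 6/5.
The radius of convergence is the smallest modulus among the singular points: 6/5.

The radius of convergence is 6/5.


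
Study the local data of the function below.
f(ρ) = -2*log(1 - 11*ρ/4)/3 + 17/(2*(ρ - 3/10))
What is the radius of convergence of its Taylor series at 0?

The radius of convergence is 3/10.

Denominator factor (ρ - 3/10): pole of order 1 at 3/10, modulus 3/10.
Branch term (-2/3)*log(1 - ρ/(4/11)): its argument vanishes at ρ = 4/11, a logarithmic branch point, modulus 4/11.
The radius of convergence is the smallest modulus among the singular points: 3/10.


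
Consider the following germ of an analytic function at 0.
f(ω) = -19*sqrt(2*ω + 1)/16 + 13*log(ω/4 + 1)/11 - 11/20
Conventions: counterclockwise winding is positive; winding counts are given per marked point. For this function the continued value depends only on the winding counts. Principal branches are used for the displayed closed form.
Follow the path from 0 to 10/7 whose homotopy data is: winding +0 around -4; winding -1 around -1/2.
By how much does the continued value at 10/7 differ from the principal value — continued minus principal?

The rational part is single-valued and drops out of the difference; each branch term changes only by its own monodromy.
(-19/16)*sqrt(1 - ω/(-1/2)): winding -1 is odd, the square root flips sign, contributing -2*(-19/16)*sqrt(1 - (10/7)/(-1/2)) = -2*(-19/16)*sqrt(27/7) = (57/56)*sqrt(21).
(13/11)*log(1 - ω/(-4)): winding 0 around -4, so this term returns to its principal value, contribution 0.
Summing the contributions at ω = 10/7 gives (57/56)*sqrt(21).

Continued minus principal equals (57/56)*sqrt(21).


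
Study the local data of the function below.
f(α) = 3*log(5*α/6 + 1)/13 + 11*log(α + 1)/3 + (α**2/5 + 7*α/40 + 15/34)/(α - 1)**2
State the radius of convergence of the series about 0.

Denominator factor (α - 1)^2: pole of order 2 at 1, modulus 1.
Branch term (11/3)*log(1 - α/(-1)): its argument vanishes at α = -1, a logarithmic branch point, modulus 1.
Branch term (3/13)*log(1 - α/(-6/5)): its argument vanishes at α = -6/5, a logarithmic branch point, modulus 6/5.
The radius of convergence is the smallest modulus among the singular points: 1.

The radius of convergence is 1.


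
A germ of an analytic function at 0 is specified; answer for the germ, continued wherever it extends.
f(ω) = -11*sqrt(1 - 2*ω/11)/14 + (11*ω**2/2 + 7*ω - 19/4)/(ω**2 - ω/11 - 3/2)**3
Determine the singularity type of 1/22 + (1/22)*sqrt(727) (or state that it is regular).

The denominator factor ω**2 - ω/11 - 3/2 vanishes at 1/22 + (1/22)*sqrt(727) and appears to the power 3; the numerator there equals 169/44 + (15/44)*sqrt(727), nonzero, and no other factor vanishes.
The branch terms are analytic at this point.
Hence a pole whose order is the multiplicity, 3.

The point is a pole of order 3.


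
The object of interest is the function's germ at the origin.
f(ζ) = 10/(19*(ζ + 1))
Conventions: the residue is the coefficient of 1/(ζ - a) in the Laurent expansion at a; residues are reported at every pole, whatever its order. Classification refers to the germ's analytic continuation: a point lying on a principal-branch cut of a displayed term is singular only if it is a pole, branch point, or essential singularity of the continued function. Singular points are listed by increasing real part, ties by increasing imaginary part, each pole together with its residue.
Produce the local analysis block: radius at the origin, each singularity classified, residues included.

Radius of convergence at 0: 1.
At -1: a pole of order 1; residue 10/19.

Denominator factor (ζ + 1): pole of order 1 at -1, modulus 1.
The radius of convergence is the smallest modulus among the singular points: 1.
At the order-1 pole -1 set g(ζ) = (ζ - (-1))*f(ζ) = 10/19.
Simple pole: residue = g(a) at a = -1, which is 10/19.


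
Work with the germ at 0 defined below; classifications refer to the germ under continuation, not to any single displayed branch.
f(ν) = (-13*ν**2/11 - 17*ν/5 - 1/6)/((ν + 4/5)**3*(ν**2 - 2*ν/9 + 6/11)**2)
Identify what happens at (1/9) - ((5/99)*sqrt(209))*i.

The point is a pole of order 2.

The denominator factor ν**2 - 2*ν/9 + 6/11 vanishes at (1/9) - ((5/99)*sqrt(209))*i and appears to the power 2; the numerator there equals (6959/98010) + ((1813/9801)*sqrt(209))*i, nonzero, and no other factor vanishes.
Hence a pole whose order is the multiplicity, 2.


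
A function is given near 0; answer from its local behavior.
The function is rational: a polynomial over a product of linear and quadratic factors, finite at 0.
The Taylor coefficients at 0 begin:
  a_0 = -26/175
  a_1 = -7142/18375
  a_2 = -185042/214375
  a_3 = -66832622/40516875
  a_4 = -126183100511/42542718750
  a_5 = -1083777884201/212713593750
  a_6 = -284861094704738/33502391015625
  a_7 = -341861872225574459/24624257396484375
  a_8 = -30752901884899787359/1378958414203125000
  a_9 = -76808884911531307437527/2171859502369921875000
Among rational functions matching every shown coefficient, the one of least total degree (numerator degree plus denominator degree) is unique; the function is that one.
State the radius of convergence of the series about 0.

No rational of total degree below 8 reproduces all 10 coefficients; solving the [1/7] Pade equations on them gives f(τ) = (13 - 7*τ/5)/((τ - 7/2)**3*(τ**2 + 4*τ/3 - 10/7)**2), whose expansion matches every shown term.
Denominator factor (τ - 7/2)^3: pole of order 3 at 7/2, modulus 7/2.
Denominator factor (τ**2 + 4*τ/3 - 10/7)^2: discriminant 472/63, real irrational roots -2/3 + (1/21)*sqrt(826) and -2/3 - (1/21)*sqrt(826); poles of order 2, moduli -2/3 + (1/21)*sqrt(826) and 2/3 + (1/21)*sqrt(826).
The radius of convergence is the smallest modulus among the singular points: -2/3 + (1/21)*sqrt(826).

The radius of convergence is -2/3 + (1/21)*sqrt(826).


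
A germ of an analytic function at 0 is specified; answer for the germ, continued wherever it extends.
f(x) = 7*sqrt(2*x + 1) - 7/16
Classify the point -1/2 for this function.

The term (7)*sqrt(1 - x/(-1/2)) has argument 1 - -1/2/(-1/2) = 0 at -1/2: a square-root (algebraic, two-sheeted) branch point; the remaining terms are analytic or single-valued there.

The point is an algebraic (square-root) branch point.


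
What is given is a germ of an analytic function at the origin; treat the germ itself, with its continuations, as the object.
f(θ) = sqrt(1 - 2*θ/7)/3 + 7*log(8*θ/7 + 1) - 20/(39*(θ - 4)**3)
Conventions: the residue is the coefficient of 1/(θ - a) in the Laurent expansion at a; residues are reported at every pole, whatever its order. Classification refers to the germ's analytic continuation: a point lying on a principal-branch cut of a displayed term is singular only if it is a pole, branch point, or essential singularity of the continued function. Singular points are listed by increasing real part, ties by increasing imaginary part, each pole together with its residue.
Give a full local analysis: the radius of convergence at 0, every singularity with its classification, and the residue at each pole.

Denominator factor (θ - 4)^3: pole of order 3 at 4, modulus 4.
Branch term (1/3)*sqrt(1 - θ/(7/2)): its argument vanishes at θ = 7/2, a square-root branch point, modulus 7/2.
Branch term (7)*log(1 - θ/(-7/8)): its argument vanishes at θ = -7/8, a logarithmic branch point, modulus 7/8.
The radius of convergence is the smallest modulus among the singular points: 7/8.
The branch terms are analytic at 4 and contribute nothing to the residue; only the rational part matters.
At the order-3 pole 4 set g(θ) = (θ - (4))^3*(rational part) = -20/39.
Order-3 pole: residue = g''(a)/2; g''(4) = 0, so the residue is 0.
List the singular points by increasing real part (a conjugate pair: the negative imaginary part first).

Radius of convergence at 0: 7/8.
At -7/8: a logarithmic branch point.
At 7/2: an algebraic (square-root) branch point.
At 4: a pole of order 3; residue 0.


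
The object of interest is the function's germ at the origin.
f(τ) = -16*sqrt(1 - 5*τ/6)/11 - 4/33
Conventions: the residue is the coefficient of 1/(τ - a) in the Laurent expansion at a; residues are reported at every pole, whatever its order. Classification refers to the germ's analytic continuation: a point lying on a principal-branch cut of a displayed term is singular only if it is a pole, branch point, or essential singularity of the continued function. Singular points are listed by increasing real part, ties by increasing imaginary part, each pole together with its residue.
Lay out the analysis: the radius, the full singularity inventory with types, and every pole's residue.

Radius of convergence at 0: 6/5.
At 6/5: an algebraic (square-root) branch point.

Branch term (-16/11)*sqrt(1 - τ/(6/5)): its argument vanishes at τ = 6/5, a square-root branch point, modulus 6/5.
The radius of convergence is the smallest modulus among the singular points: 6/5.


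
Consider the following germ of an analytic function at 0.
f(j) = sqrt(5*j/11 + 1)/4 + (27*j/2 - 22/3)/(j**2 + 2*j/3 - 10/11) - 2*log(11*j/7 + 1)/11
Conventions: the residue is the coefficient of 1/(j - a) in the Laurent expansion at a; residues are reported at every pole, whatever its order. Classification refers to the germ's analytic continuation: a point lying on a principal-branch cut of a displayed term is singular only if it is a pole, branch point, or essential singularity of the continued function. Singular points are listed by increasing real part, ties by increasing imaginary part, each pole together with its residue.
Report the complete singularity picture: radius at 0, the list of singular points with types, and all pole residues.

Radius of convergence at 0: 7/11.
At -11/5: an algebraic (square-root) branch point.
At -1/3 - (1/33)*sqrt(1111): a pole of order 1; residue 27/4 + (71/404)*sqrt(1111).
At -7/11: a logarithmic branch point.
At -1/3 + (1/33)*sqrt(1111): a pole of order 1; residue 27/4 - (71/404)*sqrt(1111).

Denominator factor (j**2 + 2*j/3 - 10/11): discriminant 404/99, real irrational roots -1/3 + (1/33)*sqrt(1111) and -1/3 - (1/33)*sqrt(1111); poles of order 1, moduli -1/3 + (1/33)*sqrt(1111) and 1/3 + (1/33)*sqrt(1111).
Branch term (-2/11)*log(1 - j/(-7/11)): its argument vanishes at j = -7/11, a logarithmic branch point, modulus 7/11.
Branch term (1/4)*sqrt(1 - j/(-11/5)): its argument vanishes at j = -11/5, a square-root branch point, modulus 11/5.
The radius of convergence is the smallest modulus among the singular points: 7/11.
The branch terms are analytic at -1/3 - (1/33)*sqrt(1111) and contribute nothing to the residue; only the rational part matters.
The factor j**2 + 2*j/3 - 10/11 splits as (j - a)(j - a') with a = -1/3 - (1/33)*sqrt(1111), a' = -1/3 + (1/33)*sqrt(1111). At the order-1 pole a set g(j) = (j - a)*(rational part) = [27*j/2 - 22/3] / (j - a').
Simple pole: residue = g(a) at a = -1/3 - (1/33)*sqrt(1111), which is 27/4 + (71/404)*sqrt(1111).
The branch terms are analytic at -1/3 + (1/33)*sqrt(1111) and contribute nothing to the residue; only the rational part matters.
The factor j**2 + 2*j/3 - 10/11 splits as (j - a)(j - a') with a = -1/3 + (1/33)*sqrt(1111), a' = -1/3 - (1/33)*sqrt(1111). At the order-1 pole a set g(j) = (j - a)*(rational part) = [27*j/2 - 22/3] / (j - a').
Simple pole: residue = g(a) at a = -1/3 + (1/33)*sqrt(1111), which is 27/4 - (71/404)*sqrt(1111).
List the singular points by increasing real part (a conjugate pair: the negative imaginary part first).


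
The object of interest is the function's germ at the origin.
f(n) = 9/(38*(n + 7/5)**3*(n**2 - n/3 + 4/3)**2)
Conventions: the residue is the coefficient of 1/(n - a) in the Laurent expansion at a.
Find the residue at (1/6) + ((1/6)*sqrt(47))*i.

The residue is (-1640625/126248768) - ((71625/126248768)*sqrt(47))*i.

The factor n**2 - n/3 + 4/3 splits as (n - a)(n - a') with a = (1/6) + ((1/6)*sqrt(47))*i, a' = (1/6) - ((1/6)*sqrt(47))*i. At the order-2 pole a set g(n) = (n - a)^2*f(n) = [9/(38*(n + 7/5)**3)] / (n - a')^2.
Order-2 pole: residue = g'(a); g'((1/6) + ((1/6)*sqrt(47))*i) = (-1640625/126248768) - ((71625/126248768)*sqrt(47))*i, so the residue is (-1640625/126248768) - ((71625/126248768)*sqrt(47))*i.


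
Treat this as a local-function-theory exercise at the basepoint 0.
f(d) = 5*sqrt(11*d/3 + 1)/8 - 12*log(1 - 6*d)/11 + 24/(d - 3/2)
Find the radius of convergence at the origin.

Denominator factor (d - 3/2): pole of order 1 at 3/2, modulus 3/2.
Branch term (-12/11)*log(1 - d/(1/6)): its argument vanishes at d = 1/6, a logarithmic branch point, modulus 1/6.
Branch term (5/8)*sqrt(1 - d/(-3/11)): its argument vanishes at d = -3/11, a square-root branch point, modulus 3/11.
The radius of convergence is the smallest modulus among the singular points: 1/6.

The radius of convergence is 1/6.


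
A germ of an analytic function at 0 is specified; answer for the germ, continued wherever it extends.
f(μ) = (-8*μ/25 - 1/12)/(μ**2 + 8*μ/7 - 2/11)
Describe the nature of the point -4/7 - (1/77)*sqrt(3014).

The denominator factor μ**2 + 8*μ/7 - 2/11 vanishes at -4/7 - (1/77)*sqrt(3014) and appears to the power 1; the numerator there equals 209/2100 + (8/1925)*sqrt(3014), nonzero, and no other factor vanishes.
Hence a pole whose order is the multiplicity, 1.

The point is a pole of order 1.


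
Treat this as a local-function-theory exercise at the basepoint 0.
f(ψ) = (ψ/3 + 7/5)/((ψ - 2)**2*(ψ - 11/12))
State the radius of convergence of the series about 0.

The radius of convergence is 11/12.

Denominator factor (ψ - 11/12): pole of order 1 at 11/12, modulus 11/12.
Denominator factor (ψ - 2)^2: pole of order 2 at 2, modulus 2.
The radius of convergence is the smallest modulus among the singular points: 11/12.


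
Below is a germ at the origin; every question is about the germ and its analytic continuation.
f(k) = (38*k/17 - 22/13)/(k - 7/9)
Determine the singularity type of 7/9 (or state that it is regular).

The point is a pole of order 1.

The denominator factor k - 7/9 vanishes at 7/9 and appears to the power 1; the numerator there equals 92/1989, nonzero, and no other factor vanishes.
Hence a pole whose order is the multiplicity, 1.


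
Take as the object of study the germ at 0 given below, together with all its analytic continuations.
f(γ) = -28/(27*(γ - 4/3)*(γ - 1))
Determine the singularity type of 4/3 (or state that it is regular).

The point is a pole of order 1.

The denominator factor γ - 4/3 vanishes at 4/3 and appears to the power 1; the numerator there equals -28/27, nonzero, and no other factor vanishes.
Hence a pole whose order is the multiplicity, 1.


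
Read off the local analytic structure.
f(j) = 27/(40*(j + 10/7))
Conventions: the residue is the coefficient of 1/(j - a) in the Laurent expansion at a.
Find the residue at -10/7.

The residue is 27/40.

At the order-1 pole -10/7 set g(j) = (j - (-10/7))*f(j) = 27/40.
Simple pole: residue = g(a) at a = -10/7, which is 27/40.


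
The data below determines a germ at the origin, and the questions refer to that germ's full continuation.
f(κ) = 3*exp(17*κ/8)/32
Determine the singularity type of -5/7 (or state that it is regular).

The point is a regular point.

There is no denominator, hence no pole anywhere.
The factor exp(17*κ/8) is entire.
So the germ continues analytically to -5/7.


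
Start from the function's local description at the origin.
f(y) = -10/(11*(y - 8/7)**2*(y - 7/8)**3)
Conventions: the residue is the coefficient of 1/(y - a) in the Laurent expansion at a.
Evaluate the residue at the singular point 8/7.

The residue is 19668992/37125.

At the order-2 pole 8/7 set g(y) = (y - (8/7))^2*f(y) = -10/(11*(y - 7/8)**3).
Order-2 pole: residue = g'(a); g'(8/7) = 19668992/37125, so the residue is 19668992/37125.


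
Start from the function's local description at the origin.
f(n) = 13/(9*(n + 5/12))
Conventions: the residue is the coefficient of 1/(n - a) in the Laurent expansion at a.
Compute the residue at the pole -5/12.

The residue is 13/9.

At the order-1 pole -5/12 set g(n) = (n - (-5/12))*f(n) = 13/9.
Simple pole: residue = g(a) at a = -5/12, which is 13/9.


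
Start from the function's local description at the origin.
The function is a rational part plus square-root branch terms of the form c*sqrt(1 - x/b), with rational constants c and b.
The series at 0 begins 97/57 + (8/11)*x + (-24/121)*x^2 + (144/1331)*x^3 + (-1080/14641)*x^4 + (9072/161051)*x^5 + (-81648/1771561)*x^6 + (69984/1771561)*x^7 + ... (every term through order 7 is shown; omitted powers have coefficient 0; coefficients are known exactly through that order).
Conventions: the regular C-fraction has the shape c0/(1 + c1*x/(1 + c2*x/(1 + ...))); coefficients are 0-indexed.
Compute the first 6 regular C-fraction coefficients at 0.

The regular C-fraction coefficients are [97/57, -456/1067, 747/1067, 97/913, 401/913, 747/4411].

Taylor coefficients (read off): a_0 = 97/57, a_1 = 8/11, a_2 = -24/121, a_3 = 144/1331, a_4 = -1080/14641, a_5 = 9072/161051.
c0 = a_0 = 97/57. Peel one level at a time: if S = 1 + c*x/S' with S'(0) = 1, then c is the x-coefficient of S and S' = c*x/(S - 1).
S_1 = c0/f = 1 + (-456/1067)*x + (340632/1138489)*x^2 + ...; c1 = -456/1067.
S_2 = c1*x/(S_1 - 1) = 1 + (747/1067)*x + (-9/121)*x^2 + ...; c2 = 747/1067.
S_3 = c2*x/(S_2 - 1) = 1 + (97/913)*x + (-38897/833569)*x^2 + ...; c3 = 97/913.
S_4 = c3*x/(S_3 - 1) = 1 + (401/913)*x + (-9/121)*x^2 + ...; c4 = 401/913.
S_5 = c4*x/(S_4 - 1) = 1 + (747/4411)*x + ...; c5 = 747/4411.


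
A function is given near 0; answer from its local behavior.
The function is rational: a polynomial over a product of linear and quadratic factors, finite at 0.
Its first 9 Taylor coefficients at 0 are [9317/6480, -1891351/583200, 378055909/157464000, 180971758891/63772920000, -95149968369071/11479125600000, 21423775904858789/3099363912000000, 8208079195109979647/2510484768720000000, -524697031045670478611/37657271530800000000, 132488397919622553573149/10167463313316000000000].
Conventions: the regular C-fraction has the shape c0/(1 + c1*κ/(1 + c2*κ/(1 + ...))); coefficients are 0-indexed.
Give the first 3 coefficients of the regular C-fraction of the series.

Taylor coefficients (read off): a_0 = 9317/6480, a_1 = -1891351/583200, a_2 = 378055909/157464000.
c0 = a_0 = 9317/6480. Peel one level at a time: if S = 1 + c*κ/S' with S'(0) = 1, then c is the κ-coefficient of S and S' = c*κ/(S - 1).
S_1 = c0/f = 1 + (203/90)*κ + (1661/486)*κ^2 + ...; c1 = 203/90.
S_2 = c1*κ/(S_1 - 1) = 1 + (-8305/5481)*κ + ...; c2 = -8305/5481.

The regular C-fraction coefficients are [9317/6480, 203/90, -8305/5481].


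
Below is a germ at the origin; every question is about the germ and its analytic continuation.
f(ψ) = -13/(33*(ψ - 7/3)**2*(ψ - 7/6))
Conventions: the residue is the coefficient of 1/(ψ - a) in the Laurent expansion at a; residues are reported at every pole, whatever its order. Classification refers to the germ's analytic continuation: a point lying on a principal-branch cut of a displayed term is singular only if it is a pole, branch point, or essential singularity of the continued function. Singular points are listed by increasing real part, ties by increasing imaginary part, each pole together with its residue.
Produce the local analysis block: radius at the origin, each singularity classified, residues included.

Radius of convergence at 0: 7/6.
At 7/6: a pole of order 1; residue -156/539.
At 7/3: a pole of order 2; residue 156/539.

Denominator factor (ψ - 7/3)^2: pole of order 2 at 7/3, modulus 7/3.
Denominator factor (ψ - 7/6): pole of order 1 at 7/6, modulus 7/6.
The radius of convergence is the smallest modulus among the singular points: 7/6.
At the order-1 pole 7/6 set g(ψ) = (ψ - (7/6))*f(ψ) = -13/(33*(ψ - 7/3)**2).
Simple pole: residue = g(a) at a = 7/6, which is -156/539.
At the order-2 pole 7/3 set g(ψ) = (ψ - (7/3))^2*f(ψ) = -13/(33*(ψ - 7/6)).
Order-2 pole: residue = g'(a); g'(7/3) = 156/539, so the residue is 156/539.
List the singular points by increasing real part (a conjugate pair: the negative imaginary part first).


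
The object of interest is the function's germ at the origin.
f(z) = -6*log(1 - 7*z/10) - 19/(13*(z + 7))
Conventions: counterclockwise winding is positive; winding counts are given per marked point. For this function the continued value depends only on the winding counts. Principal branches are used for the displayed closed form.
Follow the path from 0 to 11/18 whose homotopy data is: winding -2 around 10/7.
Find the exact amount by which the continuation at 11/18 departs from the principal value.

Continued minus principal equals (24)*pi*i.

The rational part is single-valued and drops out of the difference; each branch term changes only by its own monodromy.
(-6)*log(1 - z/(10/7)): each positive loop around 10/7 adds 2*pi*i to the log, so winding -2 contributes (-6)*(-2)*2*pi*i = (24)*pi*i.
Summing the contributions at z = 11/18 gives (24)*pi*i.


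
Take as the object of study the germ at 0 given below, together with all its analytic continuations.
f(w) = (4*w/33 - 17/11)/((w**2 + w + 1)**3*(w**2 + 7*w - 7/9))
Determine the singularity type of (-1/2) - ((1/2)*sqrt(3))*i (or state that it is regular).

The point is a pole of order 3.

The denominator factor w**2 + w + 1 vanishes at (-1/2) - ((1/2)*sqrt(3))*i and appears to the power 3; the numerator there equals (-53/33) - ((2/33)*sqrt(3))*i, nonzero, and no other factor vanishes.
Hence a pole whose order is the multiplicity, 3.


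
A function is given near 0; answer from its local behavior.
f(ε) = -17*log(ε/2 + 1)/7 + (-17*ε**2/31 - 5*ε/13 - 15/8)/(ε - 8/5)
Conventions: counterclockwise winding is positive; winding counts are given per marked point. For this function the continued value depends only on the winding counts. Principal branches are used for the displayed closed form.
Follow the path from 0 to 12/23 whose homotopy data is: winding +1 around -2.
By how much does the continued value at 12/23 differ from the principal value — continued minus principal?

Continued minus principal equals -(34/7)*pi*i.

The rational part is single-valued and drops out of the difference; each branch term changes only by its own monodromy.
(-17/7)*log(1 - ε/(-2)): each positive loop around -2 adds 2*pi*i to the log, so winding +1 contributes (-17/7)*(1)*2*pi*i = -(34/7)*pi*i.
Summing the contributions at ε = 12/23 gives -(34/7)*pi*i.


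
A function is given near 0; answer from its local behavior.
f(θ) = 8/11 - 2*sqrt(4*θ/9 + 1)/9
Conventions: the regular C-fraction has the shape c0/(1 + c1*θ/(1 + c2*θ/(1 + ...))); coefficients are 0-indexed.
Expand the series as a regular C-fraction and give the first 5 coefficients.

The regular C-fraction coefficients are [50/99, 22/225, 1/75, 25/27, -19/27].

Taylor coefficients (expand at 0): a_0 = 50/99, a_1 = -4/81, a_2 = 4/729, a_3 = -8/6561, a_4 = 20/59049.
c0 = a_0 = 50/99. Peel one level at a time: if S = 1 + c*θ/S' with S'(0) = 1, then c is the θ-coefficient of S and S' = c*θ/(S - 1).
S_1 = c0/f = 1 + (22/225)*θ + (-22/16875)*θ^2 + ...; c1 = 22/225.
S_2 = c1*θ/(S_1 - 1) = 1 + (1/75)*θ + (-1/81)*θ^2 + ...; c2 = 1/75.
S_3 = c2*θ/(S_2 - 1) = 1 + (25/27)*θ + (475/729)*θ^2 + ...; c3 = 25/27.
S_4 = c3*θ/(S_3 - 1) = 1 + (-19/27)*θ + ...; c4 = -19/27.
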